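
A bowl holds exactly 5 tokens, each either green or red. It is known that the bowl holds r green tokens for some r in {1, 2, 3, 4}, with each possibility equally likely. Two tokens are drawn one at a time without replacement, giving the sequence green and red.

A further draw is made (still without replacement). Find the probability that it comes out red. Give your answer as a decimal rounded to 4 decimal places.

0.5000

For each hypothesis, P(data | H) works out to: P(data | r = 1) = (1/5)(4/4) = 1/5; P(data | r = 2) = (2/5)(3/4) = 3/10; P(data | r = 3) = (3/5)(2/4) = 3/10; P(data | r = 4) = (4/5)(1/4) = 1/5.
The prior-weighted likelihoods are 1/4 · 1/5 = 1/20, 1/4 · 3/10 = 3/40, 1/4 · 3/10 = 3/40, 1/4 · 1/5 = 1/20; these sum to 1/4.
The posterior is then P(r = 1 | data) = 1/5, P(r = 2 | data) = 3/10, P(r = 3 | data) = 3/10, P(r = 4 | data) = 1/5.
Averaging over the posterior, P(red next | data) = (1)(1/5) + (2/3)(3/10) + (1/3)(3/10) + (0)(1/5) = 1/2.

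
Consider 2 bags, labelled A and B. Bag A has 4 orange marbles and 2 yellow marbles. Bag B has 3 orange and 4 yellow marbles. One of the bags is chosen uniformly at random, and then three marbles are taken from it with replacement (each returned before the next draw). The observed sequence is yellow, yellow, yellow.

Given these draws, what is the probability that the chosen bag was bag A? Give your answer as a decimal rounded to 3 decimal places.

0.166

Compute the likelihood of the observed sequence for each case: P(data | bag A) = (2/6)(2/6)(2/6) = 0.037037; P(data | bag B) = (4/7)(4/7)(4/7) = 0.18659.
The prior-weighted likelihoods are 1/2 · 0.037037 = 0.018519, 1/2 · 0.18659 = 0.093294; these sum to 0.11181.
So P(bag A | data) = (0.018519) / (0.11181) = 0.16562.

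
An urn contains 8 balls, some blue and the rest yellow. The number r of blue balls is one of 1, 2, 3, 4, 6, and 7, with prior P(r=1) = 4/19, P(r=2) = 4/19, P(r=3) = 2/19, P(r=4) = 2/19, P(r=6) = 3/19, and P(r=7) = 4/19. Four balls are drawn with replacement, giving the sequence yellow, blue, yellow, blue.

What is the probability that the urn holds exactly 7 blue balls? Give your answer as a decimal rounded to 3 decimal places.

For each hypothesis, P(data | H) works out to: P(data | r = 1) = (7/8)(1/8)(7/8)(1/8) = 0.011963; P(data | r = 2) = (6/8)(2/8)(6/8)(2/8) = 0.035156; P(data | r = 3) = (5/8)(3/8)(5/8)(3/8) = 0.054932; P(data | r = 4) = (4/8)(4/8)(4/8)(4/8) = 0.0625; P(data | r = 6) = (2/8)(6/8)(2/8)(6/8) = 0.035156; P(data | r = 7) = (1/8)(7/8)(1/8)(7/8) = 0.011963.
Multiplying each by its prior: 4/19 · 0.011963 = 0.0025185, 4/19 · 0.035156 = 0.0074013, 2/19 · 0.054932 = 0.0057823, 2/19 · 0.0625 = 0.0065789, 3/19 · 0.035156 = 0.005551, 4/19 · 0.011963 = 0.0025185; summing to 0.030351.
By Bayes' rule, P(r = 7 | data) = (0.0025185) / (0.030351) = 0.082981.

0.083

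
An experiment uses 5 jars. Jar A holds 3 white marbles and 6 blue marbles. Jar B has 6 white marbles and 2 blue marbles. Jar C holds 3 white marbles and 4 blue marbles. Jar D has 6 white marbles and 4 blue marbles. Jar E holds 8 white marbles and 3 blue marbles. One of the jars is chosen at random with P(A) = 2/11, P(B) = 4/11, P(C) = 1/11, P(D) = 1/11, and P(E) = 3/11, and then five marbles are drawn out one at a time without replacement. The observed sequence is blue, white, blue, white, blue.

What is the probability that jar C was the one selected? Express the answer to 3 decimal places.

Under each hypothesis, the probability of the observed sequence is: P(data | jar A) = (6/9)(3/8)(5/7)(2/6)(4/5) = 0.047619; P(data | jar B) = (2/8)(6/7)(1/6)(5/5)(0/4) = 0; P(data | jar C) = (4/7)(3/6)(3/5)(2/4)(2/3) = 0.057143; P(data | jar D) = (4/10)(6/9)(3/8)(5/7)(2/6) = 0.02381; P(data | jar E) = (3/11)(8/10)(2/9)(7/8)(1/7) = 0.0060606.
Weighting by the prior gives 2/11 · 0.047619 = 0.008658, 4/11 · 0 = 0, 1/11 · 0.057143 = 0.0051948, 1/11 · 0.02381 = 0.0021645, 3/11 · 0.0060606 = 0.0016529; summing to 0.01767.
So P(jar C | data) = (0.0051948) / (0.01767) = 0.29399.

0.294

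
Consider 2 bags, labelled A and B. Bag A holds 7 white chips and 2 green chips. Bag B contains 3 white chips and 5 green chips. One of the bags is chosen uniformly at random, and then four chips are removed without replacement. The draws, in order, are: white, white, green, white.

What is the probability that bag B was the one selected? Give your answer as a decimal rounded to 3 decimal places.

For each hypothesis, P(data | H) works out to: P(data | bag A) = (7/9)(6/8)(2/7)(5/6) = 0.13889; P(data | bag B) = (3/8)(2/7)(5/6)(1/5) = 0.017857.
The prior-weighted likelihoods are 1/2 · 0.13889 = 0.069444, 1/2 · 0.017857 = 0.0089286; with total 0.078373.
Therefore the posterior P(bag B | data) = (0.0089286) / (0.078373) = 0.11392.

0.114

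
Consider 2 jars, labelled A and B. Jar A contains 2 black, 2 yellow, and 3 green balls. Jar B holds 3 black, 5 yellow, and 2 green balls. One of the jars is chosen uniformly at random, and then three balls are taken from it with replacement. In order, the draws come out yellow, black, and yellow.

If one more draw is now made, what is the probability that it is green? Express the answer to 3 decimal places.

0.254

Under each hypothesis, the probability of the observed sequence is: P(data | jar A) = (2/7)(2/7)(2/7) = 0.023324; P(data | jar B) = (5/10)(3/10)(5/10) = 0.075.
Weighting by the prior gives 1/2 · 0.023324 = 0.011662, 1/2 · 0.075 = 0.0375; summing to 0.049162.
Dividing through by the total gives posterior P(jar A | data) = 0.23721, P(jar B | data) = 0.76279.
Averaging over the posterior, P(green next | data) = (3/7)(0.23721) + (1/5)(0.76279) = 0.25422.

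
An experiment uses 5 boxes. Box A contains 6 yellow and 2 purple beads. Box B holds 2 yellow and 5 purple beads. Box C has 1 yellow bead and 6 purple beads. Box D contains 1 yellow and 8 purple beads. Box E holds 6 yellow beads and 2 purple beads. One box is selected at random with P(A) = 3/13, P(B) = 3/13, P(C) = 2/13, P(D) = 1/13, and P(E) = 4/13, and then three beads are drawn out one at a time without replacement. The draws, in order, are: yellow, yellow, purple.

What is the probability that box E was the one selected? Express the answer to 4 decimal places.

For each hypothesis, P(data | H) works out to: P(data | box A) = (6/8)(5/7)(2/6) = 5/28; P(data | box B) = (2/7)(1/6)(5/5) = 1/21; P(data | box C) = (1/7)(0/6) = 0; P(data | box D) = (1/9)(0/8) = 0; P(data | box E) = (6/8)(5/7)(2/6) = 5/28.
Weighting by the prior gives 3/13 · 5/28 = 15/364, 3/13 · 1/21 = 1/91, 2/13 · 0 = 0, 1/13 · 0 = 0, 4/13 · 5/28 = 5/91; summing to 3/28.
So P(box E | data) = (5/91) / (3/28) = 20/39.

0.5128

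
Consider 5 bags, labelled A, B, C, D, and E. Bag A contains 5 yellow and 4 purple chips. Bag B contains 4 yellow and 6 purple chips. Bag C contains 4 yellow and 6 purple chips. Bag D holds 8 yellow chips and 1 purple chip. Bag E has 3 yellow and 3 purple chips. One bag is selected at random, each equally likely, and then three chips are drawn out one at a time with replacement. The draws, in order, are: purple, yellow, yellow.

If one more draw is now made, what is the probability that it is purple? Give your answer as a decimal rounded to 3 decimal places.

For each hypothesis, P(data | H) works out to: P(data | bag A) = (4/9)(5/9)(5/9) = 0.13717; P(data | bag B) = (6/10)(4/10)(4/10) = 0.096; P(data | bag C) = (6/10)(4/10)(4/10) = 0.096; P(data | bag D) = (1/9)(8/9)(8/9) = 0.087791; P(data | bag E) = (3/6)(3/6)(3/6) = 0.125.
The prior-weighted likelihoods are 1/5 · 0.13717 = 0.027435, 1/5 · 0.096 = 0.0192, 1/5 · 0.096 = 0.0192, 1/5 · 0.087791 = 0.017558, 1/5 · 0.125 = 0.025; these sum to 0.10839.
Dividing through by the total gives posterior P(bag A | data) = 0.2531, P(bag B | data) = 0.17713, P(bag C | data) = 0.17713, P(bag D | data) = 0.16199, P(bag E | data) = 0.23064.
The predictive probability is P(purple next | data) = (4/9)(0.2531) + (3/5)(0.17713) + (3/5)(0.17713) + (1/9)(0.16199) + (1/2)(0.23064) = 0.45837.

0.458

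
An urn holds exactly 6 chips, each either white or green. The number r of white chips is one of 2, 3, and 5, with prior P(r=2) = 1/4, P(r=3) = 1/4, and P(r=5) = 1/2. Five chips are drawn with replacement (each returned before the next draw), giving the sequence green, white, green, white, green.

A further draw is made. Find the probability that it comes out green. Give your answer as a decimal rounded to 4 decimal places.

0.5474

Under each hypothesis, the probability of the observed sequence is: P(data | r = 2) = (4/6)(2/6)(4/6)(2/6)(4/6) = 0.032922; P(data | r = 3) = (3/6)(3/6)(3/6)(3/6)(3/6) = 0.03125; P(data | r = 5) = (1/6)(5/6)(1/6)(5/6)(1/6) = 0.003215.
Multiplying each by its prior: 1/4 · 0.032922 = 0.0082305, 1/4 · 0.03125 = 0.0078125, 1/2 · 0.003215 = 0.0016075; summing to 0.01765.
The posterior is then P(r = 2 | data) = 0.4663, P(r = 3 | data) = 0.44262, P(r = 5 | data) = 0.091075.
So P(green next | data) = Σ P(green next | H) P(H | data) = (2/3)(0.4663) + (1/2)(0.44262) + (1/6)(0.091075) = 0.54736.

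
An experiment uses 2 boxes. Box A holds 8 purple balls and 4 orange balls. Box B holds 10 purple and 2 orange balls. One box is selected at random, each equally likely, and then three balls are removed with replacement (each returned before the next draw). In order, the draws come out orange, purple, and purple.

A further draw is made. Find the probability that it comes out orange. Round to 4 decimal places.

0.2602

For each hypothesis, P(data | H) works out to: P(data | box A) = (4/12)(8/12)(8/12) = 4/27; P(data | box B) = (2/12)(10/12)(10/12) = 25/216.
Weighting by the prior gives 1/2 · 4/27 = 2/27, 1/2 · 25/216 = 25/432; these sum to 19/144.
Normalising, the posterior is P(box A | data) = 32/57, P(box B | data) = 25/57.
So P(orange next | data) = Σ P(orange next | H) P(H | data) = (1/3)(32/57) + (1/6)(25/57) = 89/342.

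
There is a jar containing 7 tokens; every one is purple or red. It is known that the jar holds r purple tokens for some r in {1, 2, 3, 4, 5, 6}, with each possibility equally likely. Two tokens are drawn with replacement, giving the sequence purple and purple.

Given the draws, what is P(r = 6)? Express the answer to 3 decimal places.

0.396

Under each hypothesis, the probability of the observed sequence is: P(data | r = 1) = (1/7)(1/7) = 1/49; P(data | r = 2) = (2/7)(2/7) = 4/49; P(data | r = 3) = (3/7)(3/7) = 9/49; P(data | r = 4) = (4/7)(4/7) = 16/49; P(data | r = 5) = (5/7)(5/7) = 25/49; P(data | r = 6) = (6/7)(6/7) = 36/49.
Weighting by the prior gives 1/6 · 1/49 = 1/294, 1/6 · 4/49 = 2/147, 1/6 · 9/49 = 3/98, 1/6 · 16/49 = 8/147, 1/6 · 25/49 = 25/294, 1/6 · 36/49 = 6/49; with total 13/42.
Hence P(r = 6 | data) = (6/49) / (13/42) = 36/91.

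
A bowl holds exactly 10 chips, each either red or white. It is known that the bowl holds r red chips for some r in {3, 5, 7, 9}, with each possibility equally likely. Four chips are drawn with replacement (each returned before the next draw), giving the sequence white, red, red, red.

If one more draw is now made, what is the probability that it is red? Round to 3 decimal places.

The likelihood of the observed sequence under each hypothesis: P(data | r = 3) = (7/10)(3/10)(3/10)(3/10) = 0.0189; P(data | r = 5) = (5/10)(5/10)(5/10)(5/10) = 0.0625; P(data | r = 7) = (3/10)(7/10)(7/10)(7/10) = 0.1029; P(data | r = 9) = (1/10)(9/10)(9/10)(9/10) = 0.0729.
Multiplying each by its prior: 1/4 · 0.0189 = 0.004725, 1/4 · 0.0625 = 0.015625, 1/4 · 0.1029 = 0.025725, 1/4 · 0.0729 = 0.018225; summing to 0.0643.
The posterior is then P(r = 3 | data) = 0.073484, P(r = 5 | data) = 0.243, P(r = 7 | data) = 0.40008, P(r = 9 | data) = 0.28344.
The predictive probability is P(red next | data) = (3/10)(0.073484) + (1/2)(0.243) + (7/10)(0.40008) + (9/10)(0.28344) = 0.67869.

0.679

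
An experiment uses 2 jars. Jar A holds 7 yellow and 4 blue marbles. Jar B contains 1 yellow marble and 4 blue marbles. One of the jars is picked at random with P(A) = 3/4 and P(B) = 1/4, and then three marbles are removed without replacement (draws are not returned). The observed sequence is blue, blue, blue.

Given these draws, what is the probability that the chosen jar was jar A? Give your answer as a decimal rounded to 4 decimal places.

0.1538

The likelihood of the observed sequence under each hypothesis: P(data | jar A) = (4/11)(3/10)(2/9) = 4/165; P(data | jar B) = (4/5)(3/4)(2/3) = 2/5.
Multiplying each by its prior: 3/4 · 4/165 = 1/55, 1/4 · 2/5 = 1/10; these sum to 13/110.
Therefore the posterior P(jar A | data) = (1/55) / (13/110) = 2/13.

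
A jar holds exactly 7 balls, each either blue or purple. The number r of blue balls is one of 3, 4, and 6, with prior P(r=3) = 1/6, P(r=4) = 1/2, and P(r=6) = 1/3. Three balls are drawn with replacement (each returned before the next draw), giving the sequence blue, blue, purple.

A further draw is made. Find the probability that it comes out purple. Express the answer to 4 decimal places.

0.3673

The likelihood of the observed sequence under each hypothesis: P(data | r = 3) = (3/7)(3/7)(4/7) = 36/343; P(data | r = 4) = (4/7)(4/7)(3/7) = 48/343; P(data | r = 6) = (6/7)(6/7)(1/7) = 36/343.
Multiplying each by its prior: 1/6 · 36/343 = 6/343, 1/2 · 48/343 = 24/343, 1/3 · 36/343 = 12/343; these sum to 6/49.
Normalising, the posterior is P(r = 3 | data) = 1/7, P(r = 4 | data) = 4/7, P(r = 6 | data) = 2/7.
The predictive probability is P(purple next | data) = (4/7)(1/7) + (3/7)(4/7) + (1/7)(2/7) = 18/49.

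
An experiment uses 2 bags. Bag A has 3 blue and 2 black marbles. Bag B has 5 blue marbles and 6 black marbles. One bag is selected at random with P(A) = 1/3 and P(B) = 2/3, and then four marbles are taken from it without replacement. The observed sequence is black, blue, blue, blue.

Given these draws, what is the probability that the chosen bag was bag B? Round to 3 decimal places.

0.476

The likelihood of the observed sequence under each hypothesis: P(data | bag A) = (2/5)(3/4)(2/3)(1/2) = 1/10; P(data | bag B) = (6/11)(5/10)(4/9)(3/8) = 1/22.
Multiplying each by its prior: 1/3 · 1/10 = 1/30, 2/3 · 1/22 = 1/33; these sum to 7/110.
Therefore the posterior P(bag B | data) = (1/33) / (7/110) = 10/21.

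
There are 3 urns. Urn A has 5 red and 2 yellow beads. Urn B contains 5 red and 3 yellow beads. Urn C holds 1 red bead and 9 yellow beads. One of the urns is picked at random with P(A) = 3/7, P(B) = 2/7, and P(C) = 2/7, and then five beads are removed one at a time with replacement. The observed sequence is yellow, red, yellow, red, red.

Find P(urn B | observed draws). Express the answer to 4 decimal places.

Under each hypothesis, the probability of the observed sequence is: P(data | urn A) = (2/7)(5/7)(2/7)(5/7)(5/7) = 0.02975; P(data | urn B) = (3/8)(5/8)(3/8)(5/8)(5/8) = 0.034332; P(data | urn C) = (9/10)(1/10)(9/10)(1/10)(1/10) = 0.00081.
Weighting by the prior gives 3/7 · 0.02975 = 0.01275, 2/7 · 0.034332 = 0.0098092, 2/7 · 0.00081 = 0.00023143; with total 0.02279.
Therefore the posterior P(urn B | data) = (0.0098092) / (0.02279) = 0.43041.

0.4304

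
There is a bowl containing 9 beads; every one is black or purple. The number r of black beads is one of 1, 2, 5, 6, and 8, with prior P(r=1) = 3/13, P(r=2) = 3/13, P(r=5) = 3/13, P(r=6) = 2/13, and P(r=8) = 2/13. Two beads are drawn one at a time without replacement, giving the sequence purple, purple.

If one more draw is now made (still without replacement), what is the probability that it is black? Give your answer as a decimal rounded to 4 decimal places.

The likelihood of the observed sequence under each hypothesis: P(data | r = 1) = (8/9)(7/8) = 7/9; P(data | r = 2) = (7/9)(6/8) = 7/12; P(data | r = 5) = (4/9)(3/8) = 1/6; P(data | r = 6) = (3/9)(2/8) = 1/12; P(data | r = 8) = (1/9)(0/8) = 0.
Multiplying each by its prior: 3/13 · 7/9 = 7/39, 3/13 · 7/12 = 7/52, 3/13 · 1/6 = 1/26, 2/13 · 1/12 = 1/78, 2/13 · 0 = 0; summing to 19/52.
Normalising, the posterior is P(r = 1 | data) = 28/57, P(r = 2 | data) = 7/19, P(r = 5 | data) = 2/19, P(r = 6 | data) = 2/57, P(r = 8 | data) = 0.
So P(black next | data) = Σ P(black next | H) P(H | data) = (1/7)(28/57) + (2/7)(7/19) + (5/7)(2/19) + (6/7)(2/57) = 16/57.

0.2807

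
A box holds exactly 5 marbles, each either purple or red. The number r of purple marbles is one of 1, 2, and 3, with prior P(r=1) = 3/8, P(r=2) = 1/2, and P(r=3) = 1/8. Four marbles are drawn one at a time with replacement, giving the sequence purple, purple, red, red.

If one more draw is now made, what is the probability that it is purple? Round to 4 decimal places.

Compute the likelihood of the observed sequence for each case: P(data | r = 1) = (1/5)(1/5)(4/5)(4/5) = 0.0256; P(data | r = 2) = (2/5)(2/5)(3/5)(3/5) = 0.0576; P(data | r = 3) = (3/5)(3/5)(2/5)(2/5) = 0.0576.
Multiplying each by its prior: 3/8 · 0.0256 = 0.0096, 1/2 · 0.0576 = 0.0288, 1/8 · 0.0576 = 0.0072; with total 0.0456.
The posterior is then P(r = 1 | data) = 0.21053, P(r = 2 | data) = 0.63158, P(r = 3 | data) = 0.15789.
Averaging over the posterior, P(purple next | data) = (1/5)(0.21053) + (2/5)(0.63158) + (3/5)(0.15789) = 0.38947.

0.3895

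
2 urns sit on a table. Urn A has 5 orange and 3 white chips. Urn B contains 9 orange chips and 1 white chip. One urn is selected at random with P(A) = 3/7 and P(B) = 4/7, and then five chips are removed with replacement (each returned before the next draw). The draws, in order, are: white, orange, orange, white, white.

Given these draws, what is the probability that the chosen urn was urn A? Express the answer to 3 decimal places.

0.950

Under each hypothesis, the probability of the observed sequence is: P(data | urn A) = (3/8)(5/8)(5/8)(3/8)(3/8) = 0.020599; P(data | urn B) = (1/10)(9/10)(9/10)(1/10)(1/10) = 0.00081.
Weighting by the prior gives 3/7 · 0.020599 = 0.0088283, 4/7 · 0.00081 = 0.00046286; summing to 0.0092912.
Therefore the posterior P(urn A | data) = (0.0088283) / (0.0092912) = 0.95018.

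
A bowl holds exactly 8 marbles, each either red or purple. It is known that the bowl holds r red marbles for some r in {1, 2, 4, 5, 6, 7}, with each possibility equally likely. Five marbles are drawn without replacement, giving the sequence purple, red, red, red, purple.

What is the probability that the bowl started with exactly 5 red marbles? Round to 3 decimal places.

Compute the likelihood of the observed sequence for each case: P(data | r = 1) = (7/8)(1/7)(0/6) = 0; P(data | r = 2) = (6/8)(2/7)(1/6)(0/5) = 0; P(data | r = 4) = (4/8)(4/7)(3/6)(2/5)(3/4) = 0.042857; P(data | r = 5) = (3/8)(5/7)(4/6)(3/5)(2/4) = 0.053571; P(data | r = 6) = (2/8)(6/7)(5/6)(4/5)(1/4) = 0.035714; P(data | r = 7) = (1/8)(7/7)(6/6)(5/5)(0/4) = 0.
Weighting by the prior gives 1/6 · 0 = 0, 1/6 · 0 = 0, 1/6 · 0.042857 = 0.0071429, 1/6 · 0.053571 = 0.0089286, 1/6 · 0.035714 = 0.0059524, 1/6 · 0 = 0; with total 0.022024.
Hence P(r = 5 | data) = (0.0089286) / (0.022024) = 0.40541.

0.405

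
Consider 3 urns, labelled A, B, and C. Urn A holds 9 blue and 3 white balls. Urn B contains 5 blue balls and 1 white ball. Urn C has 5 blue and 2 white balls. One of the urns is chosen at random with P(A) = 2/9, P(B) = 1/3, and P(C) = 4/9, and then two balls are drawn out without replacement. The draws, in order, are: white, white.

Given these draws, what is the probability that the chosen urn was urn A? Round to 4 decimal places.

0.3231

Compute the likelihood of the observed sequence for each case: P(data | urn A) = (3/12)(2/11) = 0.045455; P(data | urn B) = (1/6)(0/5) = 0; P(data | urn C) = (2/7)(1/6) = 0.047619.
Weighting by the prior gives 2/9 · 0.045455 = 0.010101, 1/3 · 0 = 0, 4/9 · 0.047619 = 0.021164; summing to 0.031265.
Therefore the posterior P(urn A | data) = (0.010101) / (0.031265) = 0.32308.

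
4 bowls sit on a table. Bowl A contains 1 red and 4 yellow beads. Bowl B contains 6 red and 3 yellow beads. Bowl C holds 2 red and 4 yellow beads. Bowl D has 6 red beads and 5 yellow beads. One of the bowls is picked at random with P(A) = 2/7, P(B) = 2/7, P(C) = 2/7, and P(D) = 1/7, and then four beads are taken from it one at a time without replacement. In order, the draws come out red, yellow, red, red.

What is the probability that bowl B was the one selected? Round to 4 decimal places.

0.7586

For each hypothesis, P(data | H) works out to: P(data | bowl A) = (1/5)(4/4)(0/3) = 0; P(data | bowl B) = (6/9)(3/8)(5/7)(4/6) = 0.11905; P(data | bowl C) = (2/6)(4/5)(1/4)(0/3) = 0; P(data | bowl D) = (6/11)(5/10)(5/9)(4/8) = 0.075758.
Weighting by the prior gives 2/7 · 0 = 0, 2/7 · 0.11905 = 0.034014, 2/7 · 0 = 0, 1/7 · 0.075758 = 0.010823; with total 0.044836.
So P(bowl B | data) = (0.034014) / (0.044836) = 0.75862.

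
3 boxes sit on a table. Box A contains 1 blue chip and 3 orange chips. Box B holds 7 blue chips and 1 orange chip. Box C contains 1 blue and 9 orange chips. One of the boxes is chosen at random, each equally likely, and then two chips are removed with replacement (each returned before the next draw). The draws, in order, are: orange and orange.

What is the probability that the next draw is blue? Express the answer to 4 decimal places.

The likelihood of the observed sequence under each hypothesis: P(data | box A) = (3/4)(3/4) = 0.5625; P(data | box B) = (1/8)(1/8) = 0.015625; P(data | box C) = (9/10)(9/10) = 0.81.
The prior-weighted likelihoods are 1/3 · 0.5625 = 0.1875, 1/3 · 0.015625 = 0.0052083, 1/3 · 0.81 = 0.27; these sum to 0.46271.
Dividing through by the total gives posterior P(box A | data) = 0.40522, P(box B | data) = 0.011256, P(box C | data) = 0.58352.
The predictive probability is P(blue next | data) = (1/4)(0.40522) + (7/8)(0.011256) + (1/10)(0.58352) = 0.16951.

0.1695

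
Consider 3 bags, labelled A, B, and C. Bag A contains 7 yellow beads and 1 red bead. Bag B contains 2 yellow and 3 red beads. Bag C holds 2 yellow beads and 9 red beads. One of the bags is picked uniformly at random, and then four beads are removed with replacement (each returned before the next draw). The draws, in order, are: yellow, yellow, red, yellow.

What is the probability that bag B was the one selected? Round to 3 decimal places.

0.302

Compute the likelihood of the observed sequence for each case: P(data | bag A) = (7/8)(7/8)(1/8)(7/8) = 0.08374; P(data | bag B) = (2/5)(2/5)(3/5)(2/5) = 0.0384; P(data | bag C) = (2/11)(2/11)(9/11)(2/11) = 0.0049177.
Multiplying each by its prior: 1/3 · 0.08374 = 0.027913, 1/3 · 0.0384 = 0.0128, 1/3 · 0.0049177 = 0.0016392; these sum to 0.042353.
Hence P(bag B | data) = (0.0128) / (0.042353) = 0.30222.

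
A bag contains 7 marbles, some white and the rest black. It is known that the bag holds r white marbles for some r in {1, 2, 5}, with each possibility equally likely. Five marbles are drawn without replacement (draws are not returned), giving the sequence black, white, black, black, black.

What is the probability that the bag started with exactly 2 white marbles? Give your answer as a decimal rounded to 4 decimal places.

0.4000

Compute the likelihood of the observed sequence for each case: P(data | r = 1) = (6/7)(1/6)(5/5)(4/4)(3/3) = 1/7; P(data | r = 2) = (5/7)(2/6)(4/5)(3/4)(2/3) = 2/21; P(data | r = 5) = (2/7)(5/6)(1/5)(0/4) = 0.
The prior-weighted likelihoods are 1/3 · 1/7 = 1/21, 1/3 · 2/21 = 2/63, 1/3 · 0 = 0; these sum to 5/63.
Therefore the posterior P(r = 2 | data) = (2/63) / (5/63) = 2/5.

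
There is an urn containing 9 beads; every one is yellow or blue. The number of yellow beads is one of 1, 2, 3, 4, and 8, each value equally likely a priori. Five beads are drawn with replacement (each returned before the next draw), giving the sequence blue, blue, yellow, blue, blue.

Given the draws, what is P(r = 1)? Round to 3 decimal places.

0.268

For each hypothesis, P(data | H) works out to: P(data | r = 1) = (8/9)(8/9)(1/9)(8/9)(8/9) = 0.069366; P(data | r = 2) = (7/9)(7/9)(2/9)(7/9)(7/9) = 0.081322; P(data | r = 3) = (6/9)(6/9)(3/9)(6/9)(6/9) = 0.065844; P(data | r = 4) = (5/9)(5/9)(4/9)(5/9)(5/9) = 0.042338; P(data | r = 8) = (1/9)(1/9)(8/9)(1/9)(1/9) = 0.00013548.
The prior-weighted likelihoods are 1/5 · 0.069366 = 0.013873, 1/5 · 0.081322 = 0.016264, 1/5 · 0.065844 = 0.013169, 1/5 · 0.042338 = 0.0084675, 1/5 · 0.00013548 = 2.7096e-05; with total 0.051801.
Hence P(r = 1 | data) = (0.013873) / (0.051801) = 0.26782.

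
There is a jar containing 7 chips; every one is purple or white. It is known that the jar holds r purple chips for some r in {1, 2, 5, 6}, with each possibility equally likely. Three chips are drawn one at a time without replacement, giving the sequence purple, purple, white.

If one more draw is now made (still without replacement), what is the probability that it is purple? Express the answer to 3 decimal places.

0.750

For each hypothesis, P(data | H) works out to: P(data | r = 1) = (1/7)(0/6) = 0; P(data | r = 2) = (2/7)(1/6)(5/5) = 1/21; P(data | r = 5) = (5/7)(4/6)(2/5) = 4/21; P(data | r = 6) = (6/7)(5/6)(1/5) = 1/7.
The prior-weighted likelihoods are 1/4 · 0 = 0, 1/4 · 1/21 = 1/84, 1/4 · 4/21 = 1/21, 1/4 · 1/7 = 1/28; summing to 2/21.
Normalising, the posterior is P(r = 1 | data) = 0, P(r = 2 | data) = 1/8, P(r = 5 | data) = 1/2, P(r = 6 | data) = 3/8.
Averaging over the posterior, P(purple next | data) = (0)(1/8) + (3/4)(1/2) + (1)(3/8) = 3/4.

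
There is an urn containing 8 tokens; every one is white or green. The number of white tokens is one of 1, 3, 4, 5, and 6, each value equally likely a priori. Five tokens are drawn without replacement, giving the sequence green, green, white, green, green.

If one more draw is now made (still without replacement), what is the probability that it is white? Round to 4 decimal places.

0.2593

For each hypothesis, P(data | H) works out to: P(data | r = 1) = (7/8)(6/7)(1/6)(5/5)(4/4) = 1/8; P(data | r = 3) = (5/8)(4/7)(3/6)(3/5)(2/4) = 3/56; P(data | r = 4) = (4/8)(3/7)(4/6)(2/5)(1/4) = 1/70; P(data | r = 5) = (3/8)(2/7)(5/6)(1/5)(0/4) = 0; P(data | r = 6) = (2/8)(1/7)(6/6)(0/5) = 0.
Multiplying each by its prior: 1/5 · 1/8 = 1/40, 1/5 · 3/56 = 3/280, 1/5 · 1/70 = 1/350, 1/5 · 0 = 0, 1/5 · 0 = 0; these sum to 27/700.
Normalising, the posterior is P(r = 1 | data) = 35/54, P(r = 3 | data) = 5/18, P(r = 4 | data) = 2/27, P(r = 5 | data) = 0, P(r = 6 | data) = 0.
So P(white next | data) = Σ P(white next | H) P(H | data) = (0)(35/54) + (2/3)(5/18) + (1)(2/27) = 7/27.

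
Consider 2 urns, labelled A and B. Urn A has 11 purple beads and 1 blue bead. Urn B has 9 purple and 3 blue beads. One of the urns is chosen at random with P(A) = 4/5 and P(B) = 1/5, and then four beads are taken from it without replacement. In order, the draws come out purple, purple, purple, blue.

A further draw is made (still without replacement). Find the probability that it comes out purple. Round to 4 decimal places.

0.9309

Under each hypothesis, the probability of the observed sequence is: P(data | urn A) = (11/12)(10/11)(9/10)(1/9) = 1/12; P(data | urn B) = (9/12)(8/11)(7/10)(3/9) = 7/55.
Weighting by the prior gives 4/5 · 1/12 = 1/15, 1/5 · 7/55 = 7/275; with total 76/825.
Dividing through by the total gives posterior P(urn A | data) = 55/76, P(urn B | data) = 21/76.
The predictive probability is P(purple next | data) = (1)(55/76) + (3/4)(21/76) = 283/304.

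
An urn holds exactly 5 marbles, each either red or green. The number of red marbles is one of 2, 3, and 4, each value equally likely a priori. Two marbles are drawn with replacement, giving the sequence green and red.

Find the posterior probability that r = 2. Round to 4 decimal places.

For each hypothesis, P(data | H) works out to: P(data | r = 2) = (3/5)(2/5) = 6/25; P(data | r = 3) = (2/5)(3/5) = 6/25; P(data | r = 4) = (1/5)(4/5) = 4/25.
The prior-weighted likelihoods are 1/3 · 6/25 = 2/25, 1/3 · 6/25 = 2/25, 1/3 · 4/25 = 4/75; with total 16/75.
Hence P(r = 2 | data) = (2/25) / (16/75) = 3/8.

0.3750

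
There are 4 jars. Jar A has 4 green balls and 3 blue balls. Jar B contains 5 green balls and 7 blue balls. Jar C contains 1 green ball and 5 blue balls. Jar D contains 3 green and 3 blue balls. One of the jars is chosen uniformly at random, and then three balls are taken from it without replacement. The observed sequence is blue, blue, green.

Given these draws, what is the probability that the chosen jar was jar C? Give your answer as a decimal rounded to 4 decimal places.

Under each hypothesis, the probability of the observed sequence is: P(data | jar A) = (3/7)(2/6)(4/5) = 0.11429; P(data | jar B) = (7/12)(6/11)(5/10) = 0.15909; P(data | jar C) = (5/6)(4/5)(1/4) = 0.16667; P(data | jar D) = (3/6)(2/5)(3/4) = 0.15.
Weighting by the prior gives 1/4 · 0.11429 = 0.028571, 1/4 · 0.15909 = 0.039773, 1/4 · 0.16667 = 0.041667, 1/4 · 0.15 = 0.0375; with total 0.14751.
So P(jar C | data) = (0.041667) / (0.14751) = 0.28247.

0.2825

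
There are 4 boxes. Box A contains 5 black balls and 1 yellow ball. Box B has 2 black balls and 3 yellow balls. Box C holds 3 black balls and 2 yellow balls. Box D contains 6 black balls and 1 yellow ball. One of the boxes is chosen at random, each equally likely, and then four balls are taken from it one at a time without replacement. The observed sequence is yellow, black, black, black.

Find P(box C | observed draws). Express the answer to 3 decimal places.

0.244

Compute the likelihood of the observed sequence for each case: P(data | box A) = (1/6)(5/5)(4/4)(3/3) = 1/6; P(data | box B) = (3/5)(2/4)(1/3)(0/2) = 0; P(data | box C) = (2/5)(3/4)(2/3)(1/2) = 1/10; P(data | box D) = (1/7)(6/6)(5/5)(4/4) = 1/7.
The prior-weighted likelihoods are 1/4 · 1/6 = 1/24, 1/4 · 0 = 0, 1/4 · 1/10 = 1/40, 1/4 · 1/7 = 1/28; these sum to 43/420.
Therefore the posterior P(box C | data) = (1/40) / (43/420) = 21/86.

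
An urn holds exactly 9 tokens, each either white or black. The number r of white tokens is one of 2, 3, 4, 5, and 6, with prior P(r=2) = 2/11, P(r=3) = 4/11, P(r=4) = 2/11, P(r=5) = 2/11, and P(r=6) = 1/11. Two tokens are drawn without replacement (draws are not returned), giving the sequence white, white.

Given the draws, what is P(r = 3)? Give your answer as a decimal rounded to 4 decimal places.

Compute the likelihood of the observed sequence for each case: P(data | r = 2) = (2/9)(1/8) = 1/36; P(data | r = 3) = (3/9)(2/8) = 1/12; P(data | r = 4) = (4/9)(3/8) = 1/6; P(data | r = 5) = (5/9)(4/8) = 5/18; P(data | r = 6) = (6/9)(5/8) = 5/12.
Weighting by the prior gives 2/11 · 1/36 = 1/198, 4/11 · 1/12 = 1/33, 2/11 · 1/6 = 1/33, 2/11 · 5/18 = 5/99, 1/11 · 5/12 = 5/132; these sum to 61/396.
Hence P(r = 3 | data) = (1/33) / (61/396) = 12/61.

0.1967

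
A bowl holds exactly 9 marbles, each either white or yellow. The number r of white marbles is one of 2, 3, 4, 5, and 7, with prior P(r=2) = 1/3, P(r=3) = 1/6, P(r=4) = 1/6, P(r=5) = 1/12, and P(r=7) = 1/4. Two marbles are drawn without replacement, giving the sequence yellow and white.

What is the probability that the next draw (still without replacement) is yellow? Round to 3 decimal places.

Compute the likelihood of the observed sequence for each case: P(data | r = 2) = (7/9)(2/8) = 7/36; P(data | r = 3) = (6/9)(3/8) = 1/4; P(data | r = 4) = (5/9)(4/8) = 5/18; P(data | r = 5) = (4/9)(5/8) = 5/18; P(data | r = 7) = (2/9)(7/8) = 7/36.
Weighting by the prior gives 1/3 · 7/36 = 7/108, 1/6 · 1/4 = 1/24, 1/6 · 5/18 = 5/108, 1/12 · 5/18 = 5/216, 1/4 · 7/36 = 7/144; with total 97/432.
Normalising, the posterior is P(r = 2 | data) = 28/97, P(r = 3 | data) = 18/97, P(r = 4 | data) = 20/97, P(r = 5 | data) = 10/97, P(r = 7 | data) = 21/97.
The predictive probability is P(yellow next | data) = (6/7)(28/97) + (5/7)(18/97) + (4/7)(20/97) + (3/7)(10/97) + (1/7)(21/97) = 389/679.

0.573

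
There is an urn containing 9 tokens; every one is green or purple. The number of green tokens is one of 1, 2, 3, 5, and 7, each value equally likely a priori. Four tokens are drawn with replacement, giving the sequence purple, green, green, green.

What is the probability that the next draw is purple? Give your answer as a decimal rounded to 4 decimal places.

The likelihood of the observed sequence under each hypothesis: P(data | r = 1) = (8/9)(1/9)(1/9)(1/9) = 0.0012193; P(data | r = 2) = (7/9)(2/9)(2/9)(2/9) = 0.0085353; P(data | r = 3) = (6/9)(3/9)(3/9)(3/9) = 0.024691; P(data | r = 5) = (4/9)(5/9)(5/9)(5/9) = 0.076208; P(data | r = 7) = (2/9)(7/9)(7/9)(7/9) = 0.10456.
Weighting by the prior gives 1/5 · 0.0012193 = 0.00024387, 1/5 · 0.0085353 = 0.0017071, 1/5 · 0.024691 = 0.0049383, 1/5 · 0.076208 = 0.015242, 1/5 · 0.10456 = 0.020911; with total 0.043042.
The posterior is then P(r = 1 | data) = 0.0056657, P(r = 2 | data) = 0.03966, P(r = 3 | data) = 0.11473, P(r = 5 | data) = 0.35411, P(r = 7 | data) = 0.48584.
Averaging over the posterior, P(purple next | data) = (8/9)(0.0056657) + (7/9)(0.03966) + (2/3)(0.11473) + (4/9)(0.35411) + (2/9)(0.48584) = 0.37771.

0.3777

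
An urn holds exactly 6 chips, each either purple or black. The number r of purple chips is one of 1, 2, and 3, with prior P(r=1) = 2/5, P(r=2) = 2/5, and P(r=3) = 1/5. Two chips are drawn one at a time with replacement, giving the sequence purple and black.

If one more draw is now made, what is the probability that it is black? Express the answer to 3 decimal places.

Compute the likelihood of the observed sequence for each case: P(data | r = 1) = (1/6)(5/6) = 5/36; P(data | r = 2) = (2/6)(4/6) = 2/9; P(data | r = 3) = (3/6)(3/6) = 1/4.
Weighting by the prior gives 2/5 · 5/36 = 1/18, 2/5 · 2/9 = 4/45, 1/5 · 1/4 = 1/20; summing to 7/36.
Normalising, the posterior is P(r = 1 | data) = 2/7, P(r = 2 | data) = 16/35, P(r = 3 | data) = 9/35.
So P(black next | data) = Σ P(black next | H) P(H | data) = (5/6)(2/7) + (2/3)(16/35) + (1/2)(9/35) = 47/70.

0.671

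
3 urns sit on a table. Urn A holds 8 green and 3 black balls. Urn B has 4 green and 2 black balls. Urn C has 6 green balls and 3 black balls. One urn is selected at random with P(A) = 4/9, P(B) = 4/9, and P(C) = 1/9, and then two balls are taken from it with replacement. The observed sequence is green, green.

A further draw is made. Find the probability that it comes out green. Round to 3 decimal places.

For each hypothesis, P(data | H) works out to: P(data | urn A) = (8/11)(8/11) = 0.52893; P(data | urn B) = (4/6)(4/6) = 0.44444; P(data | urn C) = (6/9)(6/9) = 0.44444.
The prior-weighted likelihoods are 4/9 · 0.52893 = 0.23508, 4/9 · 0.44444 = 0.19753, 1/9 · 0.44444 = 0.049383; with total 0.48199.
Dividing through by the total gives posterior P(urn A | data) = 0.48772, P(urn B | data) = 0.40982, P(urn C | data) = 0.10246.
So P(green next | data) = Σ P(green next | H) P(H | data) = (8/11)(0.48772) + (2/3)(0.40982) + (2/3)(0.10246) = 0.69623.

0.696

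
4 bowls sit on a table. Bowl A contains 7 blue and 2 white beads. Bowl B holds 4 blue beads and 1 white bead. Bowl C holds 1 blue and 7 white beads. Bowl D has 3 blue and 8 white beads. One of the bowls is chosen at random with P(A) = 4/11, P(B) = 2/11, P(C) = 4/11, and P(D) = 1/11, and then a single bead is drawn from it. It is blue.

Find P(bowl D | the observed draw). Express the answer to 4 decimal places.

Under each hypothesis, the probability of this draw is: P(data | bowl A) = (7/9) = 0.77778; P(data | bowl B) = (4/5) = 0.8; P(data | bowl C) = (1/8) = 0.125; P(data | bowl D) = (3/11) = 0.27273.
The prior-weighted likelihoods are 4/11 · 0.77778 = 0.28283, 2/11 · 0.8 = 0.14545, 4/11 · 0.125 = 0.045455, 1/11 · 0.27273 = 0.024793; these sum to 0.49853.
So P(bowl D | data) = (0.024793) / (0.49853) = 0.049733.

0.0497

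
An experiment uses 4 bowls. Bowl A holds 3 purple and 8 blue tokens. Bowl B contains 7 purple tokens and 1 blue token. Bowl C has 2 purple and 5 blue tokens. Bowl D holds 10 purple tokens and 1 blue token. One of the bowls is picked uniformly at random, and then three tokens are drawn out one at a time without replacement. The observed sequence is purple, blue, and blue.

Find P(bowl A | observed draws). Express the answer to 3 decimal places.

For each hypothesis, P(data | H) works out to: P(data | bowl A) = (3/11)(8/10)(7/9) = 0.1697; P(data | bowl B) = (7/8)(1/7)(0/6) = 0; P(data | bowl C) = (2/7)(5/6)(4/5) = 0.19048; P(data | bowl D) = (10/11)(1/10)(0/9) = 0.
Weighting by the prior gives 1/4 · 0.1697 = 0.042424, 1/4 · 0 = 0, 1/4 · 0.19048 = 0.047619, 1/4 · 0 = 0; summing to 0.090043.
So P(bowl A | data) = (0.042424) / (0.090043) = 0.47115.

0.471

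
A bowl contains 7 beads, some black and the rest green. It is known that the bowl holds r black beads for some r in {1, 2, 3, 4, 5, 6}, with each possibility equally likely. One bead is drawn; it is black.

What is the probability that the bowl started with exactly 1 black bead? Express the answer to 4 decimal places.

0.0476

For each hypothesis, P(data | H) works out to: P(data | r = 1) = (1/7) = 1/7; P(data | r = 2) = (2/7) = 2/7; P(data | r = 3) = (3/7) = 3/7; P(data | r = 4) = (4/7) = 4/7; P(data | r = 5) = (5/7) = 5/7; P(data | r = 6) = (6/7) = 6/7.
Multiplying each by its prior: 1/6 · 1/7 = 1/42, 1/6 · 2/7 = 1/21, 1/6 · 3/7 = 1/14, 1/6 · 4/7 = 2/21, 1/6 · 5/7 = 5/42, 1/6 · 6/7 = 1/7; summing to 1/2.
So P(r = 1 | data) = (1/42) / (1/2) = 1/21.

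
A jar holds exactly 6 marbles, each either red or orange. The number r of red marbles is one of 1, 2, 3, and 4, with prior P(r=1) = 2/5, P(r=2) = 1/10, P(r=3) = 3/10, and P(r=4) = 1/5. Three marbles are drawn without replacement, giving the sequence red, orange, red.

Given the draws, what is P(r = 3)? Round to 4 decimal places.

For each hypothesis, P(data | H) works out to: P(data | r = 1) = (1/6)(5/5)(0/4) = 0; P(data | r = 2) = (2/6)(4/5)(1/4) = 1/15; P(data | r = 3) = (3/6)(3/5)(2/4) = 3/20; P(data | r = 4) = (4/6)(2/5)(3/4) = 1/5.
Weighting by the prior gives 2/5 · 0 = 0, 1/10 · 1/15 = 1/150, 3/10 · 3/20 = 9/200, 1/5 · 1/5 = 1/25; these sum to 11/120.
So P(r = 3 | data) = (9/200) / (11/120) = 27/55.

0.4909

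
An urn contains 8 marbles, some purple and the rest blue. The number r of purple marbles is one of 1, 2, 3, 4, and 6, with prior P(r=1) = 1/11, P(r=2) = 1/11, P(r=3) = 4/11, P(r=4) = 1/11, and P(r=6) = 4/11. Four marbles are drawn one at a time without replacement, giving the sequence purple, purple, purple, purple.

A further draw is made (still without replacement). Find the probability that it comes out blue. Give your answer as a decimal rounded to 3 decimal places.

For each hypothesis, P(data | H) works out to: P(data | r = 1) = (1/8)(0/7) = 0; P(data | r = 2) = (2/8)(1/7)(0/6) = 0; P(data | r = 3) = (3/8)(2/7)(1/6)(0/5) = 0; P(data | r = 4) = (4/8)(3/7)(2/6)(1/5) = 1/70; P(data | r = 6) = (6/8)(5/7)(4/6)(3/5) = 3/14.
Weighting by the prior gives 1/11 · 0 = 0, 1/11 · 0 = 0, 4/11 · 0 = 0, 1/11 · 1/70 = 1/770, 4/11 · 3/14 = 6/77; with total 61/770.
Dividing through by the total gives posterior P(r = 1 | data) = 0, P(r = 2 | data) = 0, P(r = 3 | data) = 0, P(r = 4 | data) = 1/61, P(r = 6 | data) = 60/61.
So P(blue next | data) = Σ P(blue next | H) P(H | data) = (1)(1/61) + (1/2)(60/61) = 31/61.

0.508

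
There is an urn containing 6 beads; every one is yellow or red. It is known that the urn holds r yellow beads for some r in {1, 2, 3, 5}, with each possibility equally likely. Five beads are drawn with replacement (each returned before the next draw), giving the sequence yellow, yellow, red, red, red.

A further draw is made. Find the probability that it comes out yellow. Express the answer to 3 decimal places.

Under each hypothesis, the probability of the observed sequence is: P(data | r = 1) = (1/6)(1/6)(5/6)(5/6)(5/6) = 0.016075; P(data | r = 2) = (2/6)(2/6)(4/6)(4/6)(4/6) = 0.032922; P(data | r = 3) = (3/6)(3/6)(3/6)(3/6)(3/6) = 0.03125; P(data | r = 5) = (5/6)(5/6)(1/6)(1/6)(1/6) = 0.003215.
Multiplying each by its prior: 1/4 · 0.016075 = 0.0040188, 1/4 · 0.032922 = 0.0082305, 1/4 · 0.03125 = 0.0078125, 1/4 · 0.003215 = 0.00080376; with total 0.020865.
Dividing through by the total gives posterior P(r = 1 | data) = 0.1926, P(r = 2 | data) = 0.39445, P(r = 3 | data) = 0.37442, P(r = 5 | data) = 0.038521.
So P(yellow next | data) = Σ P(yellow next | H) P(H | data) = (1/6)(0.1926) + (1/3)(0.39445) + (1/2)(0.37442) + (5/6)(0.038521) = 0.3829.

0.383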